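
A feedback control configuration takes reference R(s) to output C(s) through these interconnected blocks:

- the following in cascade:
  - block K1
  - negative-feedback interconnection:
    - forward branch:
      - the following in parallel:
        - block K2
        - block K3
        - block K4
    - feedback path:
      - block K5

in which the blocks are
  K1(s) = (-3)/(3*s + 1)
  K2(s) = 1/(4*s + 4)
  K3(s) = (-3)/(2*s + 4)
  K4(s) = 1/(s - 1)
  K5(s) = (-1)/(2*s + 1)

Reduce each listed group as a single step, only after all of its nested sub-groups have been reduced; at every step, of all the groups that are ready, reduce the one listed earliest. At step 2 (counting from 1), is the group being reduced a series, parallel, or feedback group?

Reducing step by step:

Step 1: reduce the parallel group K2, K3, K4
Step 2: feedback reduction of (K2+K3+K4), K5
Step 3: reduce the series chain K1, [(K2+K3+K4)/(1+(K2+K3+K4)*K5)]
Step 2: feedback.

Answer: feedback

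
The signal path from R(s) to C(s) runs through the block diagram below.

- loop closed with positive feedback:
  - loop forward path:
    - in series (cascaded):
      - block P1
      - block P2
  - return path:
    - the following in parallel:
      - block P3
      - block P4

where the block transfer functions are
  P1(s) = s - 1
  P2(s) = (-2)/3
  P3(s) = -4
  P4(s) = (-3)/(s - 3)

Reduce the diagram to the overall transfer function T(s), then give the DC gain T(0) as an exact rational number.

[1] cascade P1, P2 -> 2/3 - 2*s/3
[2] parallel reduction of P3, P4 -> (9 - 4*s)/(s - 3)
[3] close the feedback loop around (P1*P2), (P3+P4) -> (2*s^2 - 8*s + 6)/(8*s^2 - 29*s + 27)
Evaluating the step-3 result (the overall T(s)) at s = 0 gives T(0) = 6/27 = 2/9.

Answer: 2/9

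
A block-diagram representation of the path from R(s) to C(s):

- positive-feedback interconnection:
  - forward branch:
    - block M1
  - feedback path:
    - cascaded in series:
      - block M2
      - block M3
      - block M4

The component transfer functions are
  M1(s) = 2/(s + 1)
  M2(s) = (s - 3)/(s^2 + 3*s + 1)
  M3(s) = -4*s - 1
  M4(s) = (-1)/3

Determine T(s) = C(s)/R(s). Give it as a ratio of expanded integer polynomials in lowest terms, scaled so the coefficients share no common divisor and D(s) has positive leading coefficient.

First reduce the diagram to T(s).

[1] series reduction of M2, M3, M4, giving (4*s^2 - 11*s - 3)/(3*s^2 + 9*s + 3)
[2] close the feedback loop around M1, (M2*M3*M4), giving the overall T(s)

Answer: (6*s^2 + 18*s + 6)/(3*s^3 + 4*s^2 + 34*s + 9)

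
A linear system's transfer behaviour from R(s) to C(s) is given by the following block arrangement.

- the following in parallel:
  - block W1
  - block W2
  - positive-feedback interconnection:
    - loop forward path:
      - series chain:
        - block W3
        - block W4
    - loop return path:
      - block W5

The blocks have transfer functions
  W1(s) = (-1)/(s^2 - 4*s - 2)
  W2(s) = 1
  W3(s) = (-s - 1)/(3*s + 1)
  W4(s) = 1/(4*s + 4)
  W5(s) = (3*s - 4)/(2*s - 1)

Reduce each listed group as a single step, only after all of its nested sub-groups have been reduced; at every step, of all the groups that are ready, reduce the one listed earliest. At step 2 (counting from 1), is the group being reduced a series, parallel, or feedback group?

Step 1. multiply W3, W4 (series)
Step 2. collapse the loop ((W3*W4) forward, W5 return)
Step 3. sum the parallel branches W1, W2, [(W3*W4)/(1-(W3*W4)*W5)]
Step 2: feedback.

Hence the answer: feedback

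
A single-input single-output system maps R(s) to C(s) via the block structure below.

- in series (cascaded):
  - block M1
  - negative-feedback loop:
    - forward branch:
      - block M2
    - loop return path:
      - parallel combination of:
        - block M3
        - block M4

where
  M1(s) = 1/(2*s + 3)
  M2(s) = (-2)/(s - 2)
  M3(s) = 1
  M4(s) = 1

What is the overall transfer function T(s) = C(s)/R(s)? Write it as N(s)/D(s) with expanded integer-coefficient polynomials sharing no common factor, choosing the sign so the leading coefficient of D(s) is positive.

Step 1. sum the parallel branches M3, M4; result 2
Step 2. apply the feedback formula to M2, (M3+M4); result (-2)/(s - 6)
Step 3. cascade M1, [M2/(1+M2*(M3+M4))], which is the overall transfer function T(s) = C(s)/R(s) in lowest terms

Hence the answer: (-2)/(2*s^2 - 9*s - 18)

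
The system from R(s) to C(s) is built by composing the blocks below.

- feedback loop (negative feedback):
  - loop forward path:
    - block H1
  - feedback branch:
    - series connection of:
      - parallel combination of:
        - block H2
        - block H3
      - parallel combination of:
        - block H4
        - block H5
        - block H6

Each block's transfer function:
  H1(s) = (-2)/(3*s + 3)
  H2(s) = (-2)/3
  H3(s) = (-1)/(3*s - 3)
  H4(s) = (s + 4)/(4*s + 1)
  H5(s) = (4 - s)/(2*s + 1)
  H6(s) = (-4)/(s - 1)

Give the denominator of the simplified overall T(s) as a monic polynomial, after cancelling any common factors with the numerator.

The answer is s^5 - 13*s^4/36 - 137*s^3/72 - 139*s^2/72 + 77*s/72 + 11/24.

Reasoning:
Step 1: combine H2, H3 in parallel gives (1 - 2*s)/(3*s - 3)
Step 2: parallel reduction of H4, H5, H6 gives (-2*s^3 - 6*s^2 - 40*s - 12)/(8*s^3 - 2*s^2 - 5*s - 1)
Step 3: combine (H2+H3), (H4+H5+H6) in series gives (4*s^4 + 10*s^3 + 74*s^2 - 16*s - 12)/(24*s^4 - 30*s^3 - 9*s^2 + 12*s + 3)
Step 4: apply the feedback formula to H1, ((H2+H3)*(H4+H5+H6)) gives (-48*s^4 + 60*s^3 + 18*s^2 - 24*s - 6)/(72*s^5 - 26*s^4 - 137*s^3 - 139*s^2 + 77*s + 33)
No further cancellation is possible in the step-4 result, so that is T(s). Its denominator becomes monic after dividing by the leading coefficient 72.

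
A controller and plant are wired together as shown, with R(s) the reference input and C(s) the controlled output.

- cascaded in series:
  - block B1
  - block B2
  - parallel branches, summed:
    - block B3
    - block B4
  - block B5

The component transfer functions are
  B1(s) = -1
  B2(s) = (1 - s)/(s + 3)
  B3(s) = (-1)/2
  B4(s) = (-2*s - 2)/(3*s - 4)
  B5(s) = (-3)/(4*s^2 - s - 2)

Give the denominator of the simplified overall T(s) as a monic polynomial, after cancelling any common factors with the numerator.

Step 1 - add B3, B4 (parallel); result (-7*s)/(6*s - 8)
Step 2 - series reduction of B1, B2, (B3+B4), B5; result (21*s^2 - 21*s)/(24*s^4 + 34*s^3 - 118*s^2 + 4*s + 48)
Step 2 gives the fully reduced T(s), with no common factor left to cancel. The denominator's leading coefficient is 24, so divide each of its coefficients by 24 to get the monic form.

Therefore the answer is s^4 + 17*s^3/12 - 59*s^2/12 + s/6 + 2.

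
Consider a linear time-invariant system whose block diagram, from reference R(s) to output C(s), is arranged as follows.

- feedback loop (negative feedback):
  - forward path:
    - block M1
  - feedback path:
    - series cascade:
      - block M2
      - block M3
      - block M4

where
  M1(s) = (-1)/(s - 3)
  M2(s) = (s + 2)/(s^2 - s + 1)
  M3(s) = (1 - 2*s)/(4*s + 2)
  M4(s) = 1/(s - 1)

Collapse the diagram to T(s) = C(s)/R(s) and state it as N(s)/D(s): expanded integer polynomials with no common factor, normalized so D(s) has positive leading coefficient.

First reduce the diagram to T(s).

1. cascade M2, M3, M4: (-2*s^2 - 3*s + 2)/(4*s^4 - 6*s^3 + 4*s^2 - 2)
2. apply the feedback formula to M1, (M2*M3*M4), which is the overall transfer function T(s) = C(s)/R(s) in lowest terms

Answer: (-4*s^4 + 6*s^3 - 4*s^2 + 2)/(4*s^5 - 18*s^4 + 22*s^3 - 10*s^2 + s + 4)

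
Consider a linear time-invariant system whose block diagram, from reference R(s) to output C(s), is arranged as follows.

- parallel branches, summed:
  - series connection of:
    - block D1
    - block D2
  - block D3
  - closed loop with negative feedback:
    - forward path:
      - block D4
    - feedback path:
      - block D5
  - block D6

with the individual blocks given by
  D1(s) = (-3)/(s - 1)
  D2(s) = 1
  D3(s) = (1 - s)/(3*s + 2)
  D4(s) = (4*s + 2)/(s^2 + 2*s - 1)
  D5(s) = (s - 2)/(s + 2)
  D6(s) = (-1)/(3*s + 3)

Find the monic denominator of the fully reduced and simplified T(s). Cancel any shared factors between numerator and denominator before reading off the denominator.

First reduce the diagram to T(s).

Step 1. series reduction of D1, D2, giving (-3)/(s - 1)
Step 2. close the feedback loop around D4, D5, giving (4*s^2 + 10*s + 4)/(s^3 + 8*s^2 - 3*s - 6)
Step 3. combine (D1*D2), D3, [D4/(1+D4*D5)], D6 in parallel, giving (-3*s^5 - 18*s^4 - 152*s^3 - 340*s^2 - 297*s - 90)/(9*s^5 + 87*s^4 + 99*s^3 - 51*s^2 - 108*s - 36)
No further cancellation is possible in the step-3 result, so that is T(s). Its denominator becomes monic after dividing by the leading coefficient 9.

Answer: s^5 + 29*s^4/3 + 11*s^3 - 17*s^2/3 - 12*s - 4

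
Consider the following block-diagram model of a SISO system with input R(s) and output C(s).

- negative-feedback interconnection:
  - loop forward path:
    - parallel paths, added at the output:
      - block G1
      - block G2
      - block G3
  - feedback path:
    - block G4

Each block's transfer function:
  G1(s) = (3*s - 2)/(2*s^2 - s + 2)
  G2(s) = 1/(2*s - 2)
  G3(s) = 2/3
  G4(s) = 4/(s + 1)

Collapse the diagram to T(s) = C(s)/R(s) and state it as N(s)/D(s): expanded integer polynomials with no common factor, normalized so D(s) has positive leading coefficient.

1. add G1, G2, G3 (parallel), giving (8*s^3 + 12*s^2 - 21*s + 10)/(12*s^3 - 18*s^2 + 18*s - 12)
2. feedback reduction of (G1+G2+G3), G4, which is the overall transfer function T(s) = C(s)/R(s) in lowest terms

Final answer: (8*s^4 + 20*s^3 - 9*s^2 - 11*s + 10)/(12*s^4 + 26*s^3 + 48*s^2 - 78*s + 28)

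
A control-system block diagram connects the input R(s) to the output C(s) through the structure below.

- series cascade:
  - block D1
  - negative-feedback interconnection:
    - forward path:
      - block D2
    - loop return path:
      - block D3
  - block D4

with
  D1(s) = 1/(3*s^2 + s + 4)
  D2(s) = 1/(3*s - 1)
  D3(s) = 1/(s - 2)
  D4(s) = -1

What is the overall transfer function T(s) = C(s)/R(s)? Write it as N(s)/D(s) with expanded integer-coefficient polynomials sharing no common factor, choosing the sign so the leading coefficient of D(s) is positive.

Step 1 - apply the feedback formula to D2, D3; result (s - 2)/(3*s^2 - 7*s + 3)
Step 2 - multiply D1, [D2/(1+D2*D3)], D4 (series), giving the overall T(s)

Answer: (2 - s)/(9*s^4 - 18*s^3 + 14*s^2 - 25*s + 12)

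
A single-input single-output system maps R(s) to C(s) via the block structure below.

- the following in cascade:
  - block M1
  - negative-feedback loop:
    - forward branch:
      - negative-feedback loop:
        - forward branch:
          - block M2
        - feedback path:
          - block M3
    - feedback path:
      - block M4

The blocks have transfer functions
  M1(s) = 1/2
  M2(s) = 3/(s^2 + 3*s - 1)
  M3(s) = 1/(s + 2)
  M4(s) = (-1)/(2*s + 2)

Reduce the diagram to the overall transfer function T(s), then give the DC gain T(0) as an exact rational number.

1. feedback reduction of M2, M3 -> (3*s + 6)/(s^3 + 5*s^2 + 5*s + 1)
2. reduce the feedback loop with forward [M2/(1+M2*M3)] and return M4 -> (6*s^2 + 18*s + 12)/(2*s^4 + 12*s^3 + 20*s^2 + 9*s - 4)
3. reduce the series chain M1, [[M2/(1+M2*M3)]/(1+[M2/(1+M2*M3)]*M4)] -> (3*s^2 + 9*s + 6)/(2*s^4 + 12*s^3 + 20*s^2 + 9*s - 4)
The step-3 result is T(s). Setting s = 0: T(0) = 6/(-4) = -3/2.

Answer: -3/2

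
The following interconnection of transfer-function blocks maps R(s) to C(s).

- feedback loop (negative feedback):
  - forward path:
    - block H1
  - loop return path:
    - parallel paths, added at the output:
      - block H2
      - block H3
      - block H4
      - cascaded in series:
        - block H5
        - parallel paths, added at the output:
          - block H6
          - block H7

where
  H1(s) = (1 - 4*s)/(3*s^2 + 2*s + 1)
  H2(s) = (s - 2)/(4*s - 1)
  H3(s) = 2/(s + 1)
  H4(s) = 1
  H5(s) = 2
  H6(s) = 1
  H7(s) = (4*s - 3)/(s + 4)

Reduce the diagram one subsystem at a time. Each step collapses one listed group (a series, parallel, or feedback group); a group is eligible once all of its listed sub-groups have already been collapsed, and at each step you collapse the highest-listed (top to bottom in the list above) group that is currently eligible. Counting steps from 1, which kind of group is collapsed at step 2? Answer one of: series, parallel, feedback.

1. parallel reduction of H6, H7
2. combine H5, (H6+H7) in series
3. reduce the parallel group H2, H3, H4, (H5*(H6+H7))
4. apply the feedback formula to H1, (H2+H3+H4+(H5*(H6+H7)))
Step 2 collapses a series group.

Final answer: series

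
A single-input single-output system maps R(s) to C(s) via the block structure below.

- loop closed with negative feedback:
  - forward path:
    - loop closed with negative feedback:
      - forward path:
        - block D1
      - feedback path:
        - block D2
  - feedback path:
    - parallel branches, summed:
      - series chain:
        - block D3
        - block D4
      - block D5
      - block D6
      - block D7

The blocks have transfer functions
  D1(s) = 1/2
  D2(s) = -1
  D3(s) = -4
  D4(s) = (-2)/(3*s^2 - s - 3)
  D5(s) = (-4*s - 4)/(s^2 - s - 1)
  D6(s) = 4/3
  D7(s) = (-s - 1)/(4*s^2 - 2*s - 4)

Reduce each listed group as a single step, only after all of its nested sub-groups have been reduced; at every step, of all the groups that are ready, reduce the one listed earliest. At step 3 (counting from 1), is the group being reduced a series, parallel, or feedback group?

Step 1 - close the feedback loop around D1, D2
Step 2 - multiply D3, D4 (series)
Step 3 - parallel reduction of (D3*D4), D5, D6, D7
Step 4 - apply the feedback formula to [D1/(1+D1*D2)], ((D3*D4)+D5+D6+D7)
Step 3: parallel.

Hence the answer: parallel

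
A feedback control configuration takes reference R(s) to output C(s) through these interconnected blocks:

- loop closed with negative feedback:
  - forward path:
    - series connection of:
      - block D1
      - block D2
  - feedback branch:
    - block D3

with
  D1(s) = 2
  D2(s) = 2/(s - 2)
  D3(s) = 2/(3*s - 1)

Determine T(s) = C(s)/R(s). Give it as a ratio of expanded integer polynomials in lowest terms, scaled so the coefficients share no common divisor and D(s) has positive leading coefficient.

Step 1. cascade D1, D2 -> 4/(s - 2)
Step 2. reduce the feedback loop with forward (D1*D2) and return D3, giving the overall T(s)

Final answer: (12*s - 4)/(3*s^2 - 7*s + 10)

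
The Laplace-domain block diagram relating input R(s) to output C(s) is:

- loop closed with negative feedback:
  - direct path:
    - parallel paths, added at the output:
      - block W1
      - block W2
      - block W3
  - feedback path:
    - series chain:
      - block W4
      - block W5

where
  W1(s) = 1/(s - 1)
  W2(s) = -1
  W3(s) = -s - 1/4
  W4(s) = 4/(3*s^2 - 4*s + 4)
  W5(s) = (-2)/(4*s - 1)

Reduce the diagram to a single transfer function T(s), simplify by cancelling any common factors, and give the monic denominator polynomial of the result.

(1) sum the parallel branches W1, W2, W3 -> (-4*s^2 - s + 9)/(4*s - 4)
(2) reduce the series chain W4, W5 -> (-8)/(12*s^3 - 19*s^2 + 20*s - 4)
(3) feedback reduction of (W1+W2+W3), (W4*W5) -> (-48*s^5 + 64*s^4 + 47*s^3 - 175*s^2 + 184*s - 36)/(48*s^4 - 124*s^3 + 188*s^2 - 88*s - 56)
The result of step 3 is T(s) in lowest terms. Its denominator has leading coefficient 48; dividing the denominator through by 48 makes it monic.

Therefore the answer is s^4 - 31*s^3/12 + 47*s^2/12 - 11*s/6 - 7/6.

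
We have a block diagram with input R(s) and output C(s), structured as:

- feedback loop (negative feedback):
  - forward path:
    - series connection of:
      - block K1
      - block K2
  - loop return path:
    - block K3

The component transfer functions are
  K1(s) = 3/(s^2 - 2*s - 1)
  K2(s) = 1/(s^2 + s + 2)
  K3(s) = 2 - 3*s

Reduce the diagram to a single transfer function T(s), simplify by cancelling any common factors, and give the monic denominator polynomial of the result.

1. cascade K1, K2, giving 3/(s^4 - s^3 - s^2 - 5*s - 2)
2. close the feedback loop around (K1*K2), K3, giving 3/(s^4 - s^3 - s^2 - 14*s + 4)
T(s) is the step-2 result (common factors already cancelled). Leading coefficient of the denominator: 1, so no rescaling is needed.

Final answer: s^4 - s^3 - s^2 - 14*s + 4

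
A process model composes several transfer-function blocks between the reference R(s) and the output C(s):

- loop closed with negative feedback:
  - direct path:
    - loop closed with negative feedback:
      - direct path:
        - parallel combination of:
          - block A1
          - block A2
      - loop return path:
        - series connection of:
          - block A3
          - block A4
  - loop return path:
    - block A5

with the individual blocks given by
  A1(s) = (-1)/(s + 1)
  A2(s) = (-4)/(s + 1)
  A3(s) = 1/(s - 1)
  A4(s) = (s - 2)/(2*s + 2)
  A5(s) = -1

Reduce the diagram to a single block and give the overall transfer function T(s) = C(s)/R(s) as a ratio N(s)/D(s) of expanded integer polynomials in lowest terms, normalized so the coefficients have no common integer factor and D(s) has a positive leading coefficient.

Reducing step by step:

Step 1: sum the parallel branches A1, A2 gives (-5)/(s + 1)
Step 2: cascade A3, A4 gives (s - 2)/(2*s^2 - 2)
Step 3: close the feedback loop around (A1+A2), (A3*A4) gives (10 - 10*s^2)/(2*s^3 + 2*s^2 - 7*s + 8)
Step 4: reduce the feedback loop with forward [(A1+A2)/(1+(A1+A2)*(A3*A4))] and return A5, which is the overall transfer function T(s) = C(s)/R(s) in lowest terms

Answer: (10 - 10*s^2)/(2*s^3 + 12*s^2 - 7*s - 2)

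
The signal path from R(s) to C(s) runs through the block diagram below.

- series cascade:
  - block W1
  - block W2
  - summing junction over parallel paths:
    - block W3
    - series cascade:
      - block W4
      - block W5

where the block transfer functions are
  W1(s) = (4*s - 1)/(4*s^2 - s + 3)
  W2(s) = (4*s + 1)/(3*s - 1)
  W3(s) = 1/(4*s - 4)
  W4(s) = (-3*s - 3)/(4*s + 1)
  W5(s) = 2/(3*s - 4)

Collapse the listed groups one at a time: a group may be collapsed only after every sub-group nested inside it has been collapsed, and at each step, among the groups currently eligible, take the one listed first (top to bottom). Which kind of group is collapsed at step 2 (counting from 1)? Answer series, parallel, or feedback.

Reducing step by step:

Step 1. cascade W4, W5
Step 2. combine W3, (W4*W5) in parallel
Step 3. multiply W1, W2, (W3+(W4*W5)) (series)
The group at step 2 is a parallel group.

Answer: parallel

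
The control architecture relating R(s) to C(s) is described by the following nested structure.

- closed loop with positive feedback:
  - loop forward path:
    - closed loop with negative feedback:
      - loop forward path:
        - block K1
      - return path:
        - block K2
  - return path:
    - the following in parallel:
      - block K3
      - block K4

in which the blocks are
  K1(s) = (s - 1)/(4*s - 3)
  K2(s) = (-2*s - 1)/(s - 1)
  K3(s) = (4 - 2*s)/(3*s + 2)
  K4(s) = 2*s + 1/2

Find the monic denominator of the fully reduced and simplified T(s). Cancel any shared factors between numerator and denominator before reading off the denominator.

1. feedback reduction of K1, K2: (s - 1)/(2*s - 4)
2. parallel reduction of K3, K4: (12*s^2 + 7*s + 10)/(6*s + 4)
3. feedback reduction of [K1/(1+K1*K2)], (K3+K4): (-6*s^2 + 2*s + 4)/(12*s^3 - 17*s^2 + 19*s + 6)
No further cancellation is possible in the step-3 result, so that is T(s). Its denominator becomes monic after dividing by the leading coefficient 12.

Therefore the answer is s^3 - 17*s^2/12 + 19*s/12 + 1/2.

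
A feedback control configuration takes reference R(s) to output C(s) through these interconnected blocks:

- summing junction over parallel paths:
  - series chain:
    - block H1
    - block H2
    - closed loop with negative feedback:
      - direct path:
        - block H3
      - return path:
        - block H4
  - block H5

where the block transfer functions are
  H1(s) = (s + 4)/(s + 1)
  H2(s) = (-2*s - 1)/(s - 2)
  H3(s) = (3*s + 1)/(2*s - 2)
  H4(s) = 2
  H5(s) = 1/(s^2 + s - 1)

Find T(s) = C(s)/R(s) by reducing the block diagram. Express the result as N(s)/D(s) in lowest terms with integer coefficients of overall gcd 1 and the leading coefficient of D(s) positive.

Reducing step by step:

Step 1: apply the feedback formula to H3, H4: (3*s + 1)/(8*s)
Step 2: combine H1, H2, [H3/(1+H3*H4)] in series: (-6*s^3 - 29*s^2 - 21*s - 4)/(8*s^3 - 8*s^2 - 16*s)
Step 3: parallel reduction of (H1*H2*[H3/(1+H3*H4)]), H5, which is the overall transfer function T(s) = C(s)/R(s) in lowest terms

Answer: (-6*s^5 - 35*s^4 - 36*s^3 - 4*s^2 + s + 4)/(8*s^5 - 32*s^3 - 8*s^2 + 16*s)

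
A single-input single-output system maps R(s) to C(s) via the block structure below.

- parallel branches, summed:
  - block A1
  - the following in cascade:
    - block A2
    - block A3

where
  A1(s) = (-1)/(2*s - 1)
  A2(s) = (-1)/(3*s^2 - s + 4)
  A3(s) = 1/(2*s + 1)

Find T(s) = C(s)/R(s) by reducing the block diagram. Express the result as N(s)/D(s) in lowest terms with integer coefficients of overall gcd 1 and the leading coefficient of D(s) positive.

1. multiply A2, A3 (series); result (-1)/(6*s^3 + s^2 + 7*s + 4)
2. combine A1, (A2*A3) in parallel; the result is T(s) itself (integer coefficients, no common factor, positive leading denominator coefficient)

Hence the answer: (-6*s^3 - s^2 - 9*s - 3)/(12*s^4 - 4*s^3 + 13*s^2 + s - 4)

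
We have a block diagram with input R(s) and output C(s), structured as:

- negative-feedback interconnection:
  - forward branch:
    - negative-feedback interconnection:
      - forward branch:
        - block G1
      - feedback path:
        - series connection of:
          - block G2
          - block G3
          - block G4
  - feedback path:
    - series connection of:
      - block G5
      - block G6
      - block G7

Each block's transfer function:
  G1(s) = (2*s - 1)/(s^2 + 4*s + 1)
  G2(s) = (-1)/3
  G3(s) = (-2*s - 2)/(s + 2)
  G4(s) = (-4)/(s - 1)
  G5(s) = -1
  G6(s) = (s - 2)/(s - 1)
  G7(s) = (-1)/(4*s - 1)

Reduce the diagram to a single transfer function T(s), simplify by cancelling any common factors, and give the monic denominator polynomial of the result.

Answer: s^5 + 19*s^4/4 - 37*s^3/12 - 28*s^2/3 + 13*s/12 + 5/6

Working:
[1] series reduction of G2, G3, G4 -> (-8*s - 8)/(3*s^2 + 3*s - 6)
[2] apply the feedback formula to G1, (G2*G3*G4) -> (6*s^3 + 3*s^2 - 15*s + 6)/(3*s^4 + 15*s^3 - 7*s^2 - 29*s + 2)
[3] cascade G5, G6, G7 -> (s - 2)/(4*s^2 - 5*s + 1)
[4] collapse the loop ([G1/(1+G1*(G2*G3*G4))] forward, (G5*G6*G7) return) -> (24*s^4 + 6*s^3 - 63*s^2 + 39*s - 6)/(12*s^5 + 57*s^4 - 37*s^3 - 112*s^2 + 13*s + 10)
The result of step 4 is T(s) in lowest terms. Its denominator has leading coefficient 12; dividing the denominator through by 12 makes it monic.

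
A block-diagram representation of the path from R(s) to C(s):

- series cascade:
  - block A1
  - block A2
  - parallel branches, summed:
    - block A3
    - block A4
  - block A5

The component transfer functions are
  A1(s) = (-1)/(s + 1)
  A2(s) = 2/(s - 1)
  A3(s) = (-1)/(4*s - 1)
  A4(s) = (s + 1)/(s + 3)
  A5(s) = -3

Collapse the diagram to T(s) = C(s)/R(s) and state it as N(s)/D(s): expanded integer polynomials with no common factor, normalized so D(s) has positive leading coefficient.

The answer is (24*s^2 + 12*s - 24)/(4*s^4 + 11*s^3 - 7*s^2 - 11*s + 3).

Reasoning:
(1) parallel reduction of A3, A4, giving (4*s^2 + 2*s - 4)/(4*s^2 + 11*s - 3)
(2) multiply A1, A2, (A3+A4), A5 (series); the result is T(s) itself (integer coefficients, no common factor, positive leading denominator coefficient)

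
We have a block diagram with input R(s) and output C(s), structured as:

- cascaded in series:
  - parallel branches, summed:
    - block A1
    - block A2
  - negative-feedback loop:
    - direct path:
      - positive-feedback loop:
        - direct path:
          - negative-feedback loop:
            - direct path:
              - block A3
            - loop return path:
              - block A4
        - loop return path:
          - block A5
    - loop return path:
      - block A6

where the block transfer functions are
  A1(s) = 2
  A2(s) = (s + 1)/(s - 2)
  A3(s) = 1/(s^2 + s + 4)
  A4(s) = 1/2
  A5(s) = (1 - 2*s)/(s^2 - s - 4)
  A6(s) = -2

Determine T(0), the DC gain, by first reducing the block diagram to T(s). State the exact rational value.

Answer: 6/11

Working:
Step 1: reduce the parallel group A1, A2 gives (3*s - 3)/(s - 2)
Step 2: reduce the feedback loop with forward A3 and return A4 gives 2/(2*s^2 + 2*s + 9)
Step 3: apply the feedback formula to [A3/(1+A3*A4)], A5 gives (2*s^2 - 2*s - 8)/(2*s^4 - s^2 - 13*s - 38)
Step 4: close the feedback loop around [[A3/(1+A3*A4)]/(1-[A3/(1+A3*A4)]*A5)], A6 gives (2*s^2 - 2*s - 8)/(2*s^4 - 5*s^2 - 9*s - 22)
Step 5: series reduction of (A1+A2), [[[A3/(1+A3*A4)]/(1-[A3/(1+A3*A4)]*A5)]/(1+[[A3/(1+A3*A4)]/(1-[A3/(1+A3*A4)]*A5)]*A6)] gives (6*s^3 - 12*s^2 - 18*s + 24)/(2*s^5 - 4*s^4 - 5*s^3 + s^2 - 4*s + 44)
DC gain: substitute s = 0 into T(s) from step 5: T(0) = 24/44 = 6/11.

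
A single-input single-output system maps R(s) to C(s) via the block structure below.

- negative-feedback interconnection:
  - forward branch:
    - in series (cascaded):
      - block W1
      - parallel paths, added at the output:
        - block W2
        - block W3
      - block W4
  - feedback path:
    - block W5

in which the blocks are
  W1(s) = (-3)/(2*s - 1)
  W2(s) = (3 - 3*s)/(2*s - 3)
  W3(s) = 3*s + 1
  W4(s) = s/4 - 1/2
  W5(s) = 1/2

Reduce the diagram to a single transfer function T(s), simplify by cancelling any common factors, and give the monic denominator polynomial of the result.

[1] add W2, W3 (parallel) -> (6*s^2 - 10*s)/(2*s - 3)
[2] multiply W1, (W2+W3), W4 (series) -> (-9*s^3 + 33*s^2 - 30*s)/(8*s^2 - 16*s + 6)
[3] apply the feedback formula to (W1*(W2+W3)*W4), W5 -> (18*s^3 - 66*s^2 + 60*s)/(9*s^3 - 49*s^2 + 62*s - 12)
That last expression is T(s), already simplified. Scaling its denominator by 1/9 (the reciprocal of the leading coefficient) yields the monic denominator.

Hence the answer: s^3 - 49*s^2/9 + 62*s/9 - 4/3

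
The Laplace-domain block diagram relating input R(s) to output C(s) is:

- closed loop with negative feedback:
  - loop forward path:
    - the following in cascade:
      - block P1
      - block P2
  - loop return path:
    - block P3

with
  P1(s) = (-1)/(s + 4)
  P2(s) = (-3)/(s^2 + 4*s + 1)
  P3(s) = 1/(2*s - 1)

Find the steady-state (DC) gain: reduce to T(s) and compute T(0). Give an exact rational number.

Step 1. reduce the series chain P1, P2 = 3/(s^3 + 8*s^2 + 17*s + 4)
Step 2. feedback reduction of (P1*P2), P3 = (6*s - 3)/(2*s^4 + 15*s^3 + 26*s^2 - 9*s - 1)
DC gain: substitute s = 0 into T(s) from step 2: T(0) = -3/(-1) = 3.

Final answer: 3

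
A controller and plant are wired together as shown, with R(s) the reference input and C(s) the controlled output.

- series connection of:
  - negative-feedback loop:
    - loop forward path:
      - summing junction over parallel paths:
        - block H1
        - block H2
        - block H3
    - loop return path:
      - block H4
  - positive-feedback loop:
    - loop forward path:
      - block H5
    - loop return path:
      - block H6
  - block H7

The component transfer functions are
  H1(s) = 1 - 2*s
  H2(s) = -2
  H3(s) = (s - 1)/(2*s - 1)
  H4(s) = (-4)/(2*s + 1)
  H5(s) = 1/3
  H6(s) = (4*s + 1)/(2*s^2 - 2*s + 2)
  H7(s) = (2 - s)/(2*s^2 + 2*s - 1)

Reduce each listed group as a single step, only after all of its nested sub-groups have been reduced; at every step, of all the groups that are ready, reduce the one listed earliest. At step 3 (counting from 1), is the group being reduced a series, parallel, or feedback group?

[1] add H1, H2, H3 (parallel)
[2] apply the feedback formula to (H1+H2+H3), H4
[3] collapse the loop (H5 forward, H6 return)
[4] multiply [(H1+H2+H3)/(1+(H1+H2+H3)*H4)], [H5/(1-H5*H6)], H7 (series)
Step 3: feedback.

Hence the answer: feedback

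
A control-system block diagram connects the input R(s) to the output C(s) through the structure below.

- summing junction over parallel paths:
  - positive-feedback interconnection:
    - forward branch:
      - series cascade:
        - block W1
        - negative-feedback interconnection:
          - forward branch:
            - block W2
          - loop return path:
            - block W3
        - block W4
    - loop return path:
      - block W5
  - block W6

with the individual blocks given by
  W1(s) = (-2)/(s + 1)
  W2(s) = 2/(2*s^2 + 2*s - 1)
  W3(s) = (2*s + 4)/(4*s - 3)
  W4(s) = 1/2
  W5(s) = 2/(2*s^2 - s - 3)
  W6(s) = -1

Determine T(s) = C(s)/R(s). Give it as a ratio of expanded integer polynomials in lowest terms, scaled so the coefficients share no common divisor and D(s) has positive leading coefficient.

(1) collapse the loop (W2 forward, W3 return) -> (8*s - 6)/(8*s^3 + 2*s^2 - 6*s + 11)
(2) cascade W1, [W2/(1+W2*W3)], W4 -> (6 - 8*s)/(8*s^4 + 10*s^3 - 4*s^2 + 5*s + 11)
(3) feedback reduction of (W1*[W2/(1+W2*W3)]*W4), W5 -> (-16*s^3 + 20*s^2 + 18*s - 18)/(16*s^6 + 12*s^5 - 42*s^4 - 16*s^3 + 29*s^2 - 10*s - 45)
(4) parallel reduction of [(W1*[W2/(1+W2*W3)]*W4)/(1-(W1*[W2/(1+W2*W3)]*W4)*W5)], W6 - this is the overall T(s), already in the required normalized form

Answer: (-16*s^6 - 12*s^5 + 42*s^4 - 9*s^2 + 28*s + 27)/(16*s^6 + 12*s^5 - 42*s^4 - 16*s^3 + 29*s^2 - 10*s - 45)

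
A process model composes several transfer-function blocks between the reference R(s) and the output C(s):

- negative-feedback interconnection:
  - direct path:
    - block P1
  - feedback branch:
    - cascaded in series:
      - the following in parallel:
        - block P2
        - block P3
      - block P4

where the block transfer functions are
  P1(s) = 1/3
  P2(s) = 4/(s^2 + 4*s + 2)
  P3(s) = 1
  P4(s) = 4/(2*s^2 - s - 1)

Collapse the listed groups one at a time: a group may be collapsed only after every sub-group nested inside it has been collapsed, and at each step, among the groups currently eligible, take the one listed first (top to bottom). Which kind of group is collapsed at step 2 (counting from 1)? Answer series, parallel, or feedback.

Step 1: sum the parallel branches P2, P3
Step 2: cascade (P2+P3), P4
Step 3: feedback reduction of P1, ((P2+P3)*P4)
Step 2 collapses a series group.

Hence the answer: series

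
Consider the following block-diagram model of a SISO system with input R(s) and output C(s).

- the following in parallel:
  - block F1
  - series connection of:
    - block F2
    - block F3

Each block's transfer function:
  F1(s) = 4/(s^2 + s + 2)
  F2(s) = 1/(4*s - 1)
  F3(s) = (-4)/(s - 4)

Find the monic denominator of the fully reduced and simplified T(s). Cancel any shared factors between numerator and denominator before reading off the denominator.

Reducing step by step:

Step 1: combine F2, F3 in series: (-4)/(4*s^2 - 17*s + 4)
Step 2: combine F1, (F2*F3) in parallel: (12*s^2 - 72*s + 8)/(4*s^4 - 13*s^3 - 5*s^2 - 30*s + 8)
T(s) is the step-2 result (common factors already cancelled). Leading coefficient of the denominator: 4. Divide through by 4 for the monic polynomial.

Answer: s^4 - 13*s^3/4 - 5*s^2/4 - 15*s/2 + 2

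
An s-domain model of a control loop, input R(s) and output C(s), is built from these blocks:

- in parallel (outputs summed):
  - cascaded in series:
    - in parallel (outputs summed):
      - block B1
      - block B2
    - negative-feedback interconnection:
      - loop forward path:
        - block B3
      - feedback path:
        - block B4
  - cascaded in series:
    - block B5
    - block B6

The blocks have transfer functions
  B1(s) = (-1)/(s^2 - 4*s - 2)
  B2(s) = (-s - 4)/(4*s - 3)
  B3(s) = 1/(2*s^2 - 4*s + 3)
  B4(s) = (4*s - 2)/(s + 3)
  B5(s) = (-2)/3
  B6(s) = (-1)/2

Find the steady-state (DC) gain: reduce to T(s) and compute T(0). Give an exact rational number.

Step 1 - parallel reduction of B1, B2; result (-s^3 + 14*s + 11)/(4*s^3 - 19*s^2 + 4*s + 6)
Step 2 - collapse the loop (B3 forward, B4 return); result (s + 3)/(2*s^3 + 2*s^2 - 5*s + 7)
Step 3 - combine (B1+B2), [B3/(1+B3*B4)] in series; result (-s^4 - 3*s^3 + 14*s^2 + 53*s + 33)/(8*s^6 - 30*s^5 - 50*s^4 + 143*s^3 - 141*s^2 - 2*s + 42)
Step 4 - series reduction of B5, B6; result 1/3
Step 5 - reduce the parallel group ((B1+B2)*[B3/(1+B3*B4)]), (B5*B6); result (8*s^6 - 30*s^5 - 53*s^4 + 134*s^3 - 99*s^2 + 157*s + 141)/(24*s^6 - 90*s^5 - 150*s^4 + 429*s^3 - 423*s^2 - 6*s + 126)
The step-5 result is T(s). Setting s = 0: T(0) = 141/126 = 47/42.

Therefore the answer is 47/42.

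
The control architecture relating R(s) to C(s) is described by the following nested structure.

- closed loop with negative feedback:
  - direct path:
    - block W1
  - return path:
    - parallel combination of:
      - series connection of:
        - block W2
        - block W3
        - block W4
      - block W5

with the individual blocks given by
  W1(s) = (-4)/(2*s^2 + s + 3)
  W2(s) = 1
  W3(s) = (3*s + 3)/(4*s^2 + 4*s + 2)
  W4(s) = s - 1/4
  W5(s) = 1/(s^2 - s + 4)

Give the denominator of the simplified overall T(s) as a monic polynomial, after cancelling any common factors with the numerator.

The answer is s^6 + s^5/2 + 7*s^4/2 + 45*s^3/8 + 5*s^2/2 - 5*s/8 + 7/2.

Reasoning:
Step 1: multiply W2, W3, W4 (series) gives (12*s^2 + 9*s - 3)/(16*s^2 + 16*s + 8)
Step 2: reduce the parallel group (W2*W3*W4), W5 gives (12*s^4 - 3*s^3 + 52*s^2 + 55*s - 4)/(16*s^4 + 56*s^2 + 56*s + 32)
Step 3: close the feedback loop around W1, ((W2*W3*W4)+W5) gives (-16*s^4 - 56*s^2 - 56*s - 32)/(8*s^6 + 4*s^5 + 28*s^4 + 45*s^3 + 20*s^2 - 5*s + 28)
Step 3 gives the fully reduced T(s), with no common factor left to cancel. The denominator's leading coefficient is 8, so divide each of its coefficients by 8 to get the monic form.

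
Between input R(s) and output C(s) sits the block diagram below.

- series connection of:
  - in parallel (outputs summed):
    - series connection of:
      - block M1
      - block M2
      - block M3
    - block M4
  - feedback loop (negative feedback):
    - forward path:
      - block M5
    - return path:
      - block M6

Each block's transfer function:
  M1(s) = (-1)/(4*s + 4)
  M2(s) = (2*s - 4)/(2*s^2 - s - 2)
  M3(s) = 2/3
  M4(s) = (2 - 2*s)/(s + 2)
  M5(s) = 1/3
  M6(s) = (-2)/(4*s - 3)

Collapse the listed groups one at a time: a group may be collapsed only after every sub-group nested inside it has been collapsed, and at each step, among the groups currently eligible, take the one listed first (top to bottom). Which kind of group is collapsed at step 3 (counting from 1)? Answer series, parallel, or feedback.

Step 1: reduce the series chain M1, M2, M3
Step 2: sum the parallel branches (M1*M2*M3), M4
Step 3: apply the feedback formula to M5, M6
Step 4: combine ((M1*M2*M3)+M4), [M5/(1+M5*M6)] in series
So the answer for step 3 is feedback.

Final answer: feedback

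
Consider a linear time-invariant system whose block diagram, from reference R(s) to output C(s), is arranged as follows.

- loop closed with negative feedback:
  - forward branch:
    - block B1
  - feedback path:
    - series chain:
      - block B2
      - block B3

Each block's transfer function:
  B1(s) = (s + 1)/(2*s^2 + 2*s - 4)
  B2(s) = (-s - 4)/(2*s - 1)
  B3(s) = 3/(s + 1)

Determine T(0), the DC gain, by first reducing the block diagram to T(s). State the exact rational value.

(1) cascade B2, B3: (-3*s - 12)/(2*s^2 + s - 1)
(2) collapse the loop (B1 forward, (B2*B3) return): (2*s^2 + s - 1)/(4*s^3 + 2*s^2 - 13*s - 8)
Evaluating the step-2 result (the overall T(s)) at s = 0 gives T(0) = -1/(-8) = 1/8.

Hence the answer: 1/8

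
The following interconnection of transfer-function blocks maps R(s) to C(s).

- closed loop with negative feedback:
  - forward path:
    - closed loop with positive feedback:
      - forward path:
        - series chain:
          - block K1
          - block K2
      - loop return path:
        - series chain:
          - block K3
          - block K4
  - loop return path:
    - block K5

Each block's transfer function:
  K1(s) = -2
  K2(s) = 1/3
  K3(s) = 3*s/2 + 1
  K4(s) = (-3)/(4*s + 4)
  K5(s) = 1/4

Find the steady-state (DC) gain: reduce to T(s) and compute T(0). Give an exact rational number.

Step 1 - multiply K1, K2 (series) -> (-2)/3
Step 2 - combine K3, K4 in series -> (-9*s - 6)/(8*s + 8)
Step 3 - collapse the loop ((K1*K2) forward, (K3*K4) return) -> (-8*s - 8)/(3*s + 6)
Step 4 - apply the feedback formula to [(K1*K2)/(1-(K1*K2)*(K3*K4))], K5 -> (-8*s - 8)/(s + 4)
The step-4 result is T(s). Setting s = 0: T(0) = -8/4 = -2.

Final answer: -2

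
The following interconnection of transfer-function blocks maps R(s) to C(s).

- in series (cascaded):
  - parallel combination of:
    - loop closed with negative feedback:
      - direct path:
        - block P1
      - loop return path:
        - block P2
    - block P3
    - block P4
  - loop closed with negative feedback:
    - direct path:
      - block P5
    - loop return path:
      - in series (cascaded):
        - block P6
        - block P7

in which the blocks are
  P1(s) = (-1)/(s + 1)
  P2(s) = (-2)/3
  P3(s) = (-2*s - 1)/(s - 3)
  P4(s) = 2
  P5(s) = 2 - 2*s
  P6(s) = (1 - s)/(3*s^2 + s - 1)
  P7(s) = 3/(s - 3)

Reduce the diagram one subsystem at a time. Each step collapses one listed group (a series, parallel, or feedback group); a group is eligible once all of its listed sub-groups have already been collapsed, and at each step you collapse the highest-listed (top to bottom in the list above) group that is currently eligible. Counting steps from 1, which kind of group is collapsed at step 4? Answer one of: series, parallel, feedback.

Reducing step by step:

(1) feedback reduction of P1, P2
(2) add [P1/(1+P1*P2)], P3, P4 (parallel)
(3) reduce the series chain P6, P7
(4) apply the feedback formula to P5, (P6*P7)
(5) combine ([P1/(1+P1*P2)]+P3+P4), [P5/(1+P5*(P6*P7))] in series
So the answer for step 4 is feedback.

Answer: feedback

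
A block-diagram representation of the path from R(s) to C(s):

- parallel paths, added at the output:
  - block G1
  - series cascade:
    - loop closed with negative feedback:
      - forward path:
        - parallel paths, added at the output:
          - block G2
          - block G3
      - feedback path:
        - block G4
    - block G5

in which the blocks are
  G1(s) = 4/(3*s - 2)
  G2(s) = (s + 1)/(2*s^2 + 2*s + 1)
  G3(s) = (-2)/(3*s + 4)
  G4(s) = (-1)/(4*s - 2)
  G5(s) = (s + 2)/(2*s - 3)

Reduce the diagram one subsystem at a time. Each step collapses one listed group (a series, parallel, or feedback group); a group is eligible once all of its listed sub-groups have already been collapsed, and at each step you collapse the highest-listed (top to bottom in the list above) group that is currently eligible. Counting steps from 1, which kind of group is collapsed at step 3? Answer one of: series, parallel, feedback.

1. reduce the parallel group G2, G3
2. feedback reduction of (G2+G3), G4
3. series reduction of [(G2+G3)/(1+(G2+G3)*G4)], G5
4. parallel reduction of G1, ([(G2+G3)/(1+(G2+G3)*G4)]*G5)
The group at step 3 is a series group.

Therefore the answer is series.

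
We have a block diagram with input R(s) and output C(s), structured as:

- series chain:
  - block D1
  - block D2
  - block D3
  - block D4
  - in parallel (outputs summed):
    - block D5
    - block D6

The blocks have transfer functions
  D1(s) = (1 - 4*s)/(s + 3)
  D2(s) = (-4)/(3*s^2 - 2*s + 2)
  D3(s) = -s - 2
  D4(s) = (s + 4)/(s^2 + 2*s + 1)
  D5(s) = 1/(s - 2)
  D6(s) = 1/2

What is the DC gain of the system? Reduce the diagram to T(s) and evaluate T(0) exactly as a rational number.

Step 1 - combine D5, D6 in parallel = s/(2*s - 4)
Step 2 - combine D1, D2, D3, D4, (D5+D6) in series = (-8*s^4 - 46*s^3 - 52*s^2 + 16*s)/(3*s^6 + 7*s^5 - 13*s^4 - 21*s^3 - 2*s^2 - 10*s - 12)
DC gain: substitute s = 0 into T(s) from step 2: T(0) = 0/(-12) = 0.

Hence the answer: 0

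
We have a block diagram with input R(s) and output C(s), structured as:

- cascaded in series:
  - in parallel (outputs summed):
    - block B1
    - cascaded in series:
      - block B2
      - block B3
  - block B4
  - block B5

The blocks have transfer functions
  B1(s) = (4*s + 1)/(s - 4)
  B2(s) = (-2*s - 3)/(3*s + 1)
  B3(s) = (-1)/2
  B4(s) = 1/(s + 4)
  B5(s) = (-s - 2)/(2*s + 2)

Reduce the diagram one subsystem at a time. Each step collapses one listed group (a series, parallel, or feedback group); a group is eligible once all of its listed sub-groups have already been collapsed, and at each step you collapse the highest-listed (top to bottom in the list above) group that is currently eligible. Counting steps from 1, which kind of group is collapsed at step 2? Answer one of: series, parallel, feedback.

Answer: parallel

Working:
Step 1. combine B2, B3 in series
Step 2. sum the parallel branches B1, (B2*B3)
Step 3. multiply (B1+(B2*B3)), B4, B5 (series)
At step 2 the group reduced is parallel.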